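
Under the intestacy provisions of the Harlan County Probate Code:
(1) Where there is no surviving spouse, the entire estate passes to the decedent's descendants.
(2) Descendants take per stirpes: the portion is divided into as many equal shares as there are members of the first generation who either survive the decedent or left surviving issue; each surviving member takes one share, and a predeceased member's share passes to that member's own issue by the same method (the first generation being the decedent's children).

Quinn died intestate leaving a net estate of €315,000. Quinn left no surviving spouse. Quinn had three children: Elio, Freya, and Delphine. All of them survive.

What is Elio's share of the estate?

The entire €315,000 passes to the descendants.
That amount (€315,000) is divided into 3 shares of €105,000: Elio, Freya, and Delphine each take €105,000.

Elio receives €105,000.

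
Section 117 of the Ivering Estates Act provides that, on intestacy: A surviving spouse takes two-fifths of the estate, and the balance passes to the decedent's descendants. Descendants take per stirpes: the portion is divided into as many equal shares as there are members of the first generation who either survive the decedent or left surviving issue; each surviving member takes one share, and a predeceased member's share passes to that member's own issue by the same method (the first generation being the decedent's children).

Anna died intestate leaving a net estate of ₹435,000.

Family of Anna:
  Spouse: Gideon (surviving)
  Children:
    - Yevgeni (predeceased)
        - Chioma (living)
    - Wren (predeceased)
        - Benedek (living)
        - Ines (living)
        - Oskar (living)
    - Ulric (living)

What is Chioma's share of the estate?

Chioma receives ₹87,000.

Gideon takes two-fifths of ₹435,000 = ₹174,000. The remaining ₹261,000 passes to the descendants.
The descendants' portion (₹261,000) is divided into 3 shares of ₹87,000: Ulric takes ₹87,000; Yevgeni's ₹87,000 share passes to Yevgeni's issue; Wren's ₹87,000 share passes to Wren's issue.
Yevgeni's share (₹87,000) passes entirely to Chioma.
Wren's share (₹87,000) is divided into 3 shares of ₹29,000: Benedek, Ines, and Oskar each take ₹29,000.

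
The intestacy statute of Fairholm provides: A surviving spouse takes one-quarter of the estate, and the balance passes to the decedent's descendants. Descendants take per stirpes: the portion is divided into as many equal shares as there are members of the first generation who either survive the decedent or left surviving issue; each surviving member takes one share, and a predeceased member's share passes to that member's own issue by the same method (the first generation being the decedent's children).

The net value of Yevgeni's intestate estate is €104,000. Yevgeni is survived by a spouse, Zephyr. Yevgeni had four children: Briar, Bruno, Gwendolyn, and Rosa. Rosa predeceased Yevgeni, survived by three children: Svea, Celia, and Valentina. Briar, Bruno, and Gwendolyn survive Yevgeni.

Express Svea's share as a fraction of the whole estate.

Svea receives 1/16 of the estate.

Zephyr takes one-quarter of €104,000 = €26,000. The remaining €78,000 passes to the descendants.
The descendants' portion (€78,000) is divided into 4 shares of €19,500: Briar, Bruno, and Gwendolyn each take €19,500; Rosa's €19,500 share passes to Rosa's issue.
Rosa's share (€19,500) is divided into 3 shares of €6,500: Svea, Celia, and Valentina each take €6,500.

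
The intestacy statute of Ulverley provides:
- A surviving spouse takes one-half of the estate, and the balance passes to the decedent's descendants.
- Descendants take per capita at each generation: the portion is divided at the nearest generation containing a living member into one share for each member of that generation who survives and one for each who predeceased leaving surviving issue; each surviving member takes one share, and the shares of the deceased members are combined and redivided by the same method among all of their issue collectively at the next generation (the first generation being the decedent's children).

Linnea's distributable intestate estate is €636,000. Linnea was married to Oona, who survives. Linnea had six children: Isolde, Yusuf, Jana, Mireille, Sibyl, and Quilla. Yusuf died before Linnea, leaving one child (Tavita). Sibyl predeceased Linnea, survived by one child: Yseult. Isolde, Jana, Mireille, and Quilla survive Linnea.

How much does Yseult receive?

Oona takes one-half of €636,000 = €318,000. The remaining €318,000 passes to the descendants.
The descendants' portion (€318,000) is divided at the children's generation into 6 shares of €53,000. Isolde, Jana, Mireille, and Quilla each take €53,000. The 2 shares of the deceased (Yusuf and Sibyl) are combined into a pool of €106,000.
That pool (€106,000) is divided at the grandchildren's generation equally among Tavita and Yseult: €53,000 each.

Yseult receives €53,000.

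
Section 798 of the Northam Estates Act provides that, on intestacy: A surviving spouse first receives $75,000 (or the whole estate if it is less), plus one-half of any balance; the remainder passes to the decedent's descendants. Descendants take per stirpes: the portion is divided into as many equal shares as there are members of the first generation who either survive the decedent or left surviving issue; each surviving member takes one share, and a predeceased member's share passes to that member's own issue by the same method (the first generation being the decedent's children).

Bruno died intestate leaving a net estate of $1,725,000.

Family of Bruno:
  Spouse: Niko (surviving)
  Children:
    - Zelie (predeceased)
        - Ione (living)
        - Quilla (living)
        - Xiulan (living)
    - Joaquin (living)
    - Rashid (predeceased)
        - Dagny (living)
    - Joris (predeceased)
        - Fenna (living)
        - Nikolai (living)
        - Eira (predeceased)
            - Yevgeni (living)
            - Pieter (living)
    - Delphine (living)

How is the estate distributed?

Niko first takes $75,000, leaving a balance of $1,650,000. Niko then takes one-half of the balance ($825,000), for a total of $900,000. The remaining $825,000 passes to the descendants.
The descendants' portion ($825,000) is divided into 5 shares of $165,000: Joaquin and Delphine each take $165,000; Zelie's $165,000 share passes to Zelie's issue; Rashid's $165,000 share passes to Rashid's issue; Joris's $165,000 share passes to Joris's issue.
Zelie's share ($165,000) is divided into 3 shares of $55,000: Ione, Quilla, and Xiulan each take $55,000.
Rashid's share ($165,000) passes entirely to Dagny.
Joris's share ($165,000) is divided into 3 shares of $55,000: Fenna and Nikolai each take $55,000; Eira's $55,000 share passes to Eira's issue.
Eira's share ($55,000) is divided into 2 shares of $27,500: Yevgeni and Pieter each take $27,500.

Niko: $900,000; Ione: $55,000; Quilla: $55,000; Xiulan: $55,000; Joaquin: $165,000; Dagny: $165,000; Fenna: $55,000; Nikolai: $55,000; Yevgeni: $27,500; Pieter: $27,500; Delphine: $165,000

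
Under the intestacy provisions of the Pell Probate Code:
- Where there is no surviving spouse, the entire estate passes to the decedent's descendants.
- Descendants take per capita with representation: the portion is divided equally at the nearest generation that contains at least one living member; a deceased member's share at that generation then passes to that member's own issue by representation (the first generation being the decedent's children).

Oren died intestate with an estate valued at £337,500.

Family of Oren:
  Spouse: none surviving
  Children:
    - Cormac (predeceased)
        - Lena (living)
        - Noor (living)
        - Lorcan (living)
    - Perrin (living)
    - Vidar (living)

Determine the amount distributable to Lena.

The entire £337,500 passes to the descendants.
That amount (£337,500) is divided into 3 shares of £112,500: Perrin and Vidar each take £112,500; Cormac's £112,500 share passes to Cormac's issue.
Cormac's share (£112,500) is divided into 3 shares of £37,500: Lena, Noor, and Lorcan each take £37,500.

Lena receives £37,500.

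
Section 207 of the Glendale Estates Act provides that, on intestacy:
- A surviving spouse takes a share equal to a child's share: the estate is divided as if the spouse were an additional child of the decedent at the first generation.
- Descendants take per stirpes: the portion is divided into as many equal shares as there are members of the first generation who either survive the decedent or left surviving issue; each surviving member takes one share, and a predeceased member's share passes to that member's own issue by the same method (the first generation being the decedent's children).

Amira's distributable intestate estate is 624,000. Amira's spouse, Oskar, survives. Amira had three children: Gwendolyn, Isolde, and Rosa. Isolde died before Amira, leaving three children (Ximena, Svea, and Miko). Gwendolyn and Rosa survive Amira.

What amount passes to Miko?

The spouse counts as an additional share at the children's level, so there are 4 primary shares of 156,000. Oskar takes one such share (156,000).
The children's combined portion (468,000) is divided into 3 shares of 156,000: Gwendolyn and Rosa each take 156,000; Isolde's 156,000 share passes to Isolde's issue.
Isolde's share (156,000) is divided into 3 shares of 52,000: Ximena, Svea, and Miko each take 52,000.

Miko receives 52,000.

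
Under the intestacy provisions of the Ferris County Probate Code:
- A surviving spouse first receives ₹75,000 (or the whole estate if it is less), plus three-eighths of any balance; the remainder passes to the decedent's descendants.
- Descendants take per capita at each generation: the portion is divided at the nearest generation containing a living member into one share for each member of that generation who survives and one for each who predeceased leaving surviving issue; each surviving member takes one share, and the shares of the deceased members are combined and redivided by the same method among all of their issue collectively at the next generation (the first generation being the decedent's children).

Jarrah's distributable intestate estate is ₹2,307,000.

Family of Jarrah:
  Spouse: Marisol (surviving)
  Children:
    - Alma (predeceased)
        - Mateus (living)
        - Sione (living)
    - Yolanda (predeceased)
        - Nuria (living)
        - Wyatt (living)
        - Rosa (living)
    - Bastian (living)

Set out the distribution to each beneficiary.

Marisol: ₹912,000; Mateus: ₹186,000; Sione: ₹186,000; Nuria: ₹186,000; Wyatt: ₹186,000; Rosa: ₹186,000; Bastian: ₹465,000

Marisol first takes ₹75,000, leaving a balance of ₹2,232,000. Marisol then takes three-eighths of the balance (₹837,000), for a total of ₹912,000. The remaining ₹1,395,000 passes to the descendants.
The descendants' portion (₹1,395,000) is divided at the children's generation into 3 shares of ₹465,000. Bastian takes ₹465,000. The 2 shares of the deceased (Alma and Yolanda) are combined into a pool of ₹930,000.
That pool (₹930,000) is divided at the grandchildren's generation equally among Mateus, Sione, Nuria, Wyatt, and Rosa: ₹186,000 each.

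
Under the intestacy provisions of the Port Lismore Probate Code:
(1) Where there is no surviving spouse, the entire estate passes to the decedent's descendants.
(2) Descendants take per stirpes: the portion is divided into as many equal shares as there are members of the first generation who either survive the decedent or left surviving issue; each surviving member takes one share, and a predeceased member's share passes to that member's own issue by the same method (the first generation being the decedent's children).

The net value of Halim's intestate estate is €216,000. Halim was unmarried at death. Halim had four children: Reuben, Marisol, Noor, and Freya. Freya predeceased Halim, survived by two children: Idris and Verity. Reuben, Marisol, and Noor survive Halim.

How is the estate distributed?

Reuben: €54,000; Marisol: €54,000; Noor: €54,000; Idris: €27,000; Verity: €27,000

The entire €216,000 passes to the descendants.
That amount (€216,000) is divided into 4 shares of €54,000: Reuben, Marisol, and Noor each take €54,000; Freya's €54,000 share passes to Freya's issue.
Freya's share (€54,000) is divided into 2 shares of €27,000: Idris and Verity each take €27,000.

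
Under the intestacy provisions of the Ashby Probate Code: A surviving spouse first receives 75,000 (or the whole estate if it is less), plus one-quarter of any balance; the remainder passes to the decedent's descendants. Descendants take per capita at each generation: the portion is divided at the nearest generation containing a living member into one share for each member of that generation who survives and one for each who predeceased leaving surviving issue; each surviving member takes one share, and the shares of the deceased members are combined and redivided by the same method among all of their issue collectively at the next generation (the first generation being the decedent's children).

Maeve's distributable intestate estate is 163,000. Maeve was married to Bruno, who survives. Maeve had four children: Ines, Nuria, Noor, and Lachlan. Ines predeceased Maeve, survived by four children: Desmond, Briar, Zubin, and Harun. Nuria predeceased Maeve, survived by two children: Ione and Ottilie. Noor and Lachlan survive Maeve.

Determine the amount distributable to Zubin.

Bruno first takes 75,000, leaving a balance of 88,000. Bruno then takes one-quarter of the balance (22,000), for a total of 97,000. The remaining 66,000 passes to the descendants.
The descendants' portion (66,000) is divided at the children's generation into 4 shares of 16,500. Noor and Lachlan each take 16,500. The 2 shares of the deceased (Ines and Nuria) are combined into a pool of 33,000.
That pool (33,000) is divided at the grandchildren's generation equally among Desmond, Briar, Zubin, Harun, Ione, and Ottilie: 5,500 each.

Zubin receives 5,500.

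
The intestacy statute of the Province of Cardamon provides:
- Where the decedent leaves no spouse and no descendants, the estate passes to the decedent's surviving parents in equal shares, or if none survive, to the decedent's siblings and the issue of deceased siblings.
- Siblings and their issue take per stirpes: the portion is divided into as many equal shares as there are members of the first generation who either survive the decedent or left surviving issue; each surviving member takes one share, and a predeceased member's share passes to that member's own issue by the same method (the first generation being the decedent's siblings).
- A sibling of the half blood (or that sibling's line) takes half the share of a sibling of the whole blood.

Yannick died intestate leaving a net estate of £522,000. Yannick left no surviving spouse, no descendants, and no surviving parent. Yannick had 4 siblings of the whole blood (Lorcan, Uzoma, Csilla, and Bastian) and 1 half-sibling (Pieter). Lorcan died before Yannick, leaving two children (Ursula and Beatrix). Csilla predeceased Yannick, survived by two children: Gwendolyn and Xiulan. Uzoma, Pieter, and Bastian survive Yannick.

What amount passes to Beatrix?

The entire £522,000 passes to the siblings and their issue.
Counting each half-blood sibling's line as half a unit, there are 9/2 units in £522,000, so one unit is £116,000. Whole-blood lines (Lorcan, Uzoma, Csilla, and Bastian) take £116,000 each; half-blood lines (Pieter) take £58,000 each.
Lorcan's share (£116,000) is divided into 2 shares of £58,000: Ursula and Beatrix each take £58,000.
Csilla's share (£116,000) is divided into 2 shares of £58,000: Gwendolyn and Xiulan each take £58,000.

Beatrix receives £58,000.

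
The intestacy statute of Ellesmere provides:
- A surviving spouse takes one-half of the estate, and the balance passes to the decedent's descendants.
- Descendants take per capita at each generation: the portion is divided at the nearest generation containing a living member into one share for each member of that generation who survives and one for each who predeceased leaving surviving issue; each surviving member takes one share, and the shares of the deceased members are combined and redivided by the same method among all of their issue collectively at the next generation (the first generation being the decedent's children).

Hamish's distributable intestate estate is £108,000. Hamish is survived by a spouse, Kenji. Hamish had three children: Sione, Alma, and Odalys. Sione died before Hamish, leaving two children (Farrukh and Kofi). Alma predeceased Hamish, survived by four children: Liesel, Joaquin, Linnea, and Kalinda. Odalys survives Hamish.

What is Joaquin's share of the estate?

Kenji takes one-half of £108,000 = £54,000. The remaining £54,000 passes to the descendants.
The descendants' portion (£54,000) is divided at the children's generation into 3 shares of £18,000. Odalys takes £18,000. The 2 shares of the deceased (Sione and Alma) are combined into a pool of £36,000.
That pool (£36,000) is divided at the grandchildren's generation equally among Farrukh, Kofi, Liesel, Joaquin, Linnea, and Kalinda: £6,000 each.

Joaquin receives £6,000.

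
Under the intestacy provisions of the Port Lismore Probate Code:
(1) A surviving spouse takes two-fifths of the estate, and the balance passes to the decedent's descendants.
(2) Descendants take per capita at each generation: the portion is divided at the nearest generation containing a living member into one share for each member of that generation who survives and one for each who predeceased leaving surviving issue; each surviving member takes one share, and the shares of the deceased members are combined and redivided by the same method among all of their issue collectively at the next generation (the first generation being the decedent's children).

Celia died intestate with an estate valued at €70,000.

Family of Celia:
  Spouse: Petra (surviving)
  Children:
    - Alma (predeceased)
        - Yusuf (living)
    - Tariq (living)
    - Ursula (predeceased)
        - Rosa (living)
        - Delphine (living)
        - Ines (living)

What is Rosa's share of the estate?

Petra takes two-fifths of €70,000 = €28,000. The remaining €42,000 passes to the descendants.
The descendants' portion (€42,000) is divided at the children's generation into 3 shares of €14,000. Tariq takes €14,000. The 2 shares of the deceased (Alma and Ursula) are combined into a pool of €28,000.
That pool (€28,000) is divided at the grandchildren's generation equally among Yusuf, Rosa, Delphine, and Ines: €7,000 each.

Rosa receives €7,000.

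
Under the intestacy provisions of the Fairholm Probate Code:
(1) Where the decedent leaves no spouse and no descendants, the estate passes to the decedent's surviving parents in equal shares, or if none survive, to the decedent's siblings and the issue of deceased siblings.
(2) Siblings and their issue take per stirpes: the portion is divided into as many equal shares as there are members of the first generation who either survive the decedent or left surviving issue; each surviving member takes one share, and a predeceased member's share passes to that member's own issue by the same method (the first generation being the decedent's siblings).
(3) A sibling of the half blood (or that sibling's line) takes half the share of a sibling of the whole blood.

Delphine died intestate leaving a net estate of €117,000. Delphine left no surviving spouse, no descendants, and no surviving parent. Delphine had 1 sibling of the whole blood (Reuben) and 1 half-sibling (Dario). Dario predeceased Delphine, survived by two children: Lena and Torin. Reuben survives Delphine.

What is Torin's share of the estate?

Torin receives €19,500.

The entire €117,000 passes to the siblings and their issue.
Counting each half-blood sibling's line as half a unit, there are 3/2 units in €117,000, so one unit is €78,000. Whole-blood lines (Reuben) take €78,000 each; half-blood lines (Dario) take €39,000 each.
Dario's share (€39,000) is divided into 2 shares of €19,500: Lena and Torin each take €19,500.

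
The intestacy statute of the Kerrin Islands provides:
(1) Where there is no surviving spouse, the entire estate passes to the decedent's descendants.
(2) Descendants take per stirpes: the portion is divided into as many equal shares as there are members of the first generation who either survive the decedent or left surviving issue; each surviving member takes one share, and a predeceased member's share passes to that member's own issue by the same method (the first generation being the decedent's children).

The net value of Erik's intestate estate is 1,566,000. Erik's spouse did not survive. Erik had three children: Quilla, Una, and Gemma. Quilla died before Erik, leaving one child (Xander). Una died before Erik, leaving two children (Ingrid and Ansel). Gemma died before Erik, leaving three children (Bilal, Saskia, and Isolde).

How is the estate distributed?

Xander: 522,000; Ingrid: 261,000; Ansel: 261,000; Bilal: 174,000; Saskia: 174,000; Isolde: 174,000

The entire 1,566,000 passes to the descendants.
That amount (1,566,000) is divided into 3 shares of 522,000: Quilla's 522,000 share passes to Quilla's issue; Una's 522,000 share passes to Una's issue; Gemma's 522,000 share passes to Gemma's issue.
Quilla's share (522,000) passes entirely to Xander.
Una's share (522,000) is divided into 2 shares of 261,000: Ingrid and Ansel each take 261,000.
Gemma's share (522,000) is divided into 3 shares of 174,000: Bilal, Saskia, and Isolde each take 174,000.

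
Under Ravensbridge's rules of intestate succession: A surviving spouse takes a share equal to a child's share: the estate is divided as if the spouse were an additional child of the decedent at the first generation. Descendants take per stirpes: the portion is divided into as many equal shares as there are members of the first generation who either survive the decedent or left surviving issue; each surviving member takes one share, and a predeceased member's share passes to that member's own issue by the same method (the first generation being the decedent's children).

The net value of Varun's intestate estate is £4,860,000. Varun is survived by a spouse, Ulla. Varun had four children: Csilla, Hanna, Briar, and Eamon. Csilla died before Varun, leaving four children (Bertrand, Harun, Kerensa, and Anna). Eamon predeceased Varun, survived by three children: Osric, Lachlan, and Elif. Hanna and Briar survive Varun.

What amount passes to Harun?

The spouse counts as an additional share at the children's level, so there are 5 primary shares of £972,000. Ulla takes one such share (£972,000).
The children's combined portion (£3,888,000) is divided into 4 shares of £972,000: Hanna and Briar each take £972,000; Csilla's £972,000 share passes to Csilla's issue; Eamon's £972,000 share passes to Eamon's issue.
Csilla's share (£972,000) is divided into 4 shares of £243,000: Bertrand, Harun, Kerensa, and Anna each take £243,000.
Eamon's share (£972,000) is divided into 3 shares of £324,000: Osric, Lachlan, and Elif each take £324,000.

Harun receives £243,000.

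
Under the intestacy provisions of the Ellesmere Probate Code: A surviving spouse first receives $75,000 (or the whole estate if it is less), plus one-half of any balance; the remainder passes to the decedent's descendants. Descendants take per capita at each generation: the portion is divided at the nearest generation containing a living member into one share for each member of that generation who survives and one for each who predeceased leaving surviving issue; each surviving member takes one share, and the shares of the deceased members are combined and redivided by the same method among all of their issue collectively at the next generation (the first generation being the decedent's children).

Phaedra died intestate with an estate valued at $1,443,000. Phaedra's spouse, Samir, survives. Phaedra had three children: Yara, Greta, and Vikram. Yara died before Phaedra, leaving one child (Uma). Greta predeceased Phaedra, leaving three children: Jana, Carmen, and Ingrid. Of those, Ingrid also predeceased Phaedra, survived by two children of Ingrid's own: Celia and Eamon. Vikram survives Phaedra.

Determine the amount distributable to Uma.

Uma receives $114,000.

Samir first takes $75,000, leaving a balance of $1,368,000. Samir then takes one-half of the balance ($684,000), for a total of $759,000. The remaining $684,000 passes to the descendants.
The descendants' portion ($684,000) is divided at the children's generation into 3 shares of $228,000. Vikram takes $228,000. The 2 shares of the deceased (Yara and Greta) are combined into a pool of $456,000.
That pool ($456,000) is divided at the grandchildren's generation into 4 shares of $114,000. Uma, Jana, and Carmen each take $114,000. The remaining share for the deceased Ingrid ($114,000) is carried to the next generation.
That pool ($114,000) is divided at the great-grandchildren's generation equally among Celia and Eamon: $57,000 each.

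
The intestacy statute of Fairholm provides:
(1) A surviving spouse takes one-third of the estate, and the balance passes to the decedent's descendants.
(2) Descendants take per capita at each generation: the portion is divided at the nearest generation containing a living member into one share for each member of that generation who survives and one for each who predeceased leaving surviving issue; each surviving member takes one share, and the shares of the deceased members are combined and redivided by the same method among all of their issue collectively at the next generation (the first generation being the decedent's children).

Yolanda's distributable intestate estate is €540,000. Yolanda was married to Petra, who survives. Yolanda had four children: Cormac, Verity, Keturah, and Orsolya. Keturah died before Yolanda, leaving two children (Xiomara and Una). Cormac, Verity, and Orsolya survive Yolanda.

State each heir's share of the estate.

Petra: €180,000; Cormac: €90,000; Verity: €90,000; Xiomara: €45,000; Una: €45,000; Orsolya: €90,000

Petra takes one-third of €540,000 = €180,000. The remaining €360,000 passes to the descendants.
The descendants' portion (€360,000) is divided at the children's generation into 4 shares of €90,000. Cormac, Verity, and Orsolya each take €90,000. The remaining share for the deceased Keturah (€90,000) is carried to the next generation.
That pool (€90,000) is divided at the grandchildren's generation equally among Xiomara and Una: €45,000 each.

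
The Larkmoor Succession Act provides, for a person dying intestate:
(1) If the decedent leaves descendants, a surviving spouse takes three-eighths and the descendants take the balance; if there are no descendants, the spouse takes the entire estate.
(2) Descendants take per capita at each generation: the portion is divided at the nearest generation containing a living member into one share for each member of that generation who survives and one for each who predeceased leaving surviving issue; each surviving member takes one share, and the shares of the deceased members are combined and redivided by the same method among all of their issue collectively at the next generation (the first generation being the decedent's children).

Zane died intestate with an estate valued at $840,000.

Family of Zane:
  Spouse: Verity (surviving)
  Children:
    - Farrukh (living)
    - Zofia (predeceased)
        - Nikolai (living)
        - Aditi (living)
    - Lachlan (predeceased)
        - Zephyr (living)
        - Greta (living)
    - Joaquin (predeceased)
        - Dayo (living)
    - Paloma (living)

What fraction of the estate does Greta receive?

Greta receives 3/40 of the estate.

Verity takes three-eighths of $840,000 = $315,000. The remaining $525,000 passes to the descendants.
The descendants' portion ($525,000) is divided at the children's generation into 5 shares of $105,000. Farrukh and Paloma each take $105,000. The 3 shares of the deceased (Zofia, Lachlan, and Joaquin) are combined into a pool of $315,000.
That pool ($315,000) is divided at the grandchildren's generation equally among Nikolai, Aditi, Zephyr, Greta, and Dayo: $63,000 each.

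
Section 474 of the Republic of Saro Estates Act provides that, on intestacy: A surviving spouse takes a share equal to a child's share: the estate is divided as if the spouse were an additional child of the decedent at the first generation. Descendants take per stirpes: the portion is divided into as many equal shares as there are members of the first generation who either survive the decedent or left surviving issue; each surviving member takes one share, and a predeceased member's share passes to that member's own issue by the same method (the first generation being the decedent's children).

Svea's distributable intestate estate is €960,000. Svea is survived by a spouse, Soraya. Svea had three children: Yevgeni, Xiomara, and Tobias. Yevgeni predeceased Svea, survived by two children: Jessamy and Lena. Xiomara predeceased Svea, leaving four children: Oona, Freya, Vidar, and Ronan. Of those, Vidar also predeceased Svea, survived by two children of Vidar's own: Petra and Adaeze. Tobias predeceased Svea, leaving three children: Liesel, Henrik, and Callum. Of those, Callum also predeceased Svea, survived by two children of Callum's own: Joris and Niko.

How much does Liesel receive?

Liesel receives €80,000.

The spouse counts as an additional share at the children's level, so there are 4 primary shares of €240,000. Soraya takes one such share (€240,000).
The children's combined portion (€720,000) is divided into 3 shares of €240,000: Yevgeni's €240,000 share passes to Yevgeni's issue; Xiomara's €240,000 share passes to Xiomara's issue; Tobias's €240,000 share passes to Tobias's issue.
Yevgeni's share (€240,000) is divided into 2 shares of €120,000: Jessamy and Lena each take €120,000.
Xiomara's share (€240,000) is divided into 4 shares of €60,000: Oona, Freya, and Ronan each take €60,000; Vidar's €60,000 share passes to Vidar's issue.
Vidar's share (€60,000) is divided into 2 shares of €30,000: Petra and Adaeze each take €30,000.
Tobias's share (€240,000) is divided into 3 shares of €80,000: Liesel and Henrik each take €80,000; Callum's €80,000 share passes to Callum's issue.
Callum's share (€80,000) is divided into 2 shares of €40,000: Joris and Niko each take €40,000.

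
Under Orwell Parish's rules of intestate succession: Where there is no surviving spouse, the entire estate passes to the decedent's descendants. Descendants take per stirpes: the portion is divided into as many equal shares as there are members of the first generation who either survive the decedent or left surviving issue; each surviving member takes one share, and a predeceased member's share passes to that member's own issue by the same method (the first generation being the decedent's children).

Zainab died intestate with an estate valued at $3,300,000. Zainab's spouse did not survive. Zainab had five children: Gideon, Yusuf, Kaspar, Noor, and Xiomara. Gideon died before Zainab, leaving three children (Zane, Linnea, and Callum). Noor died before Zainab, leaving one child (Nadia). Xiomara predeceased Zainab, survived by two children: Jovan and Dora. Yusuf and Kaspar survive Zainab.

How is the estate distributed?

The entire $3,300,000 passes to the descendants.
That amount ($3,300,000) is divided into 5 shares of $660,000: Yusuf and Kaspar each take $660,000; Gideon's $660,000 share passes to Gideon's issue; Noor's $660,000 share passes to Noor's issue; Xiomara's $660,000 share passes to Xiomara's issue.
Gideon's share ($660,000) is divided into 3 shares of $220,000: Zane, Linnea, and Callum each take $220,000.
Noor's share ($660,000) passes entirely to Nadia.
Xiomara's share ($660,000) is divided into 2 shares of $330,000: Jovan and Dora each take $330,000.

Zane: $220,000; Linnea: $220,000; Callum: $220,000; Yusuf: $660,000; Kaspar: $660,000; Nadia: $660,000; Jovan: $330,000; Dora: $330,000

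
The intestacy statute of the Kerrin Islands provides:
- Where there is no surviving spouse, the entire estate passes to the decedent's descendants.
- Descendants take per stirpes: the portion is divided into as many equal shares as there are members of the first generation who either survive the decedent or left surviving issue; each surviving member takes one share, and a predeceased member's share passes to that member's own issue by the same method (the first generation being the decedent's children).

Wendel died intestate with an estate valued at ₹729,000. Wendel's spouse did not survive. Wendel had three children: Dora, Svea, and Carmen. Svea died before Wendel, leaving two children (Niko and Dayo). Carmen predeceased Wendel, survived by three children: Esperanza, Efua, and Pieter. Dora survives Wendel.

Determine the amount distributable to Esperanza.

The entire ₹729,000 passes to the descendants.
That amount (₹729,000) is divided into 3 shares of ₹243,000: Dora takes ₹243,000; Svea's ₹243,000 share passes to Svea's issue; Carmen's ₹243,000 share passes to Carmen's issue.
Svea's share (₹243,000) is divided into 2 shares of ₹121,500: Niko and Dayo each take ₹121,500.
Carmen's share (₹243,000) is divided into 3 shares of ₹81,000: Esperanza, Efua, and Pieter each take ₹81,000.

Esperanza receives ₹81,000.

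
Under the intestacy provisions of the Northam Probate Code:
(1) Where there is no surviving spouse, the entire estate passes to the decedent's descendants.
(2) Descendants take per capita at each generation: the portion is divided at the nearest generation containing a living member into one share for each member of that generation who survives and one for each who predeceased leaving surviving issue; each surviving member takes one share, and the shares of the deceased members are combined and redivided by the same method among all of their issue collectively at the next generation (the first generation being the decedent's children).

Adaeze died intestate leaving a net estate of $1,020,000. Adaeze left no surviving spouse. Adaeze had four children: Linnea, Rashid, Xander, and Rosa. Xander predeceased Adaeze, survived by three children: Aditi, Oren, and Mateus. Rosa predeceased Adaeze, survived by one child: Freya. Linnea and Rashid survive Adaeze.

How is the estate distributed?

The entire $1,020,000 passes to the descendants.
That amount ($1,020,000) is divided at the children's generation into 4 shares of $255,000. Linnea and Rashid each take $255,000. The 2 shares of the deceased (Xander and Rosa) are combined into a pool of $510,000.
That pool ($510,000) is divided at the grandchildren's generation equally among Aditi, Oren, Mateus, and Freya: $127,500 each.

Linnea: $255,000; Rashid: $255,000; Aditi: $127,500; Oren: $127,500; Mateus: $127,500; Freya: $127,500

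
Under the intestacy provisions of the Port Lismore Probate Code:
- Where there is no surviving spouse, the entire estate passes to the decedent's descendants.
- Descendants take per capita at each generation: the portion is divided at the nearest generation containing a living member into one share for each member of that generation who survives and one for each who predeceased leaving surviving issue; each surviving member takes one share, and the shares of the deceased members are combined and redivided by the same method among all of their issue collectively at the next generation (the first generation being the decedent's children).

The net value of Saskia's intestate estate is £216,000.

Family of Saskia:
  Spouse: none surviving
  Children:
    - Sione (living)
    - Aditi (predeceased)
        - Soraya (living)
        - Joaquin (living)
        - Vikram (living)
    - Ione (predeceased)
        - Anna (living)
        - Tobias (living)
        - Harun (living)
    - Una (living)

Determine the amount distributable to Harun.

Harun receives £18,000.

The entire £216,000 passes to the descendants.
That amount (£216,000) is divided at the children's generation into 4 shares of £54,000. Sione and Una each take £54,000. The 2 shares of the deceased (Aditi and Ione) are combined into a pool of £108,000.
That pool (£108,000) is divided at the grandchildren's generation equally among Soraya, Joaquin, Vikram, Anna, Tobias, and Harun: £18,000 each.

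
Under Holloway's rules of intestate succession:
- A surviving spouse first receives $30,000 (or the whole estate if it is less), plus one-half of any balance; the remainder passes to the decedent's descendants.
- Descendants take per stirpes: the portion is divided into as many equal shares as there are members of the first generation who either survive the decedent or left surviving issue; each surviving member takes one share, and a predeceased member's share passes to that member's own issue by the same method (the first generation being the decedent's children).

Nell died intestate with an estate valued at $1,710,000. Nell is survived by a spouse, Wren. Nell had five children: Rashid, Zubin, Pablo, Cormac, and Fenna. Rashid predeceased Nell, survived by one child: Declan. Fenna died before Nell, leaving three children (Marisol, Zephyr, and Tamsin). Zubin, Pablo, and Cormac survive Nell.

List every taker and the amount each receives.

Wren first takes $30,000, leaving a balance of $1,680,000. Wren then takes one-half of the balance ($840,000), for a total of $870,000. The remaining $840,000 passes to the descendants.
The descendants' portion ($840,000) is divided into 5 shares of $168,000: Zubin, Pablo, and Cormac each take $168,000; Rashid's $168,000 share passes to Rashid's issue; Fenna's $168,000 share passes to Fenna's issue.
Rashid's share ($168,000) passes entirely to Declan.
Fenna's share ($168,000) is divided into 3 shares of $56,000: Marisol, Zephyr, and Tamsin each take $56,000.

Wren: $870,000; Declan: $168,000; Zubin: $168,000; Pablo: $168,000; Cormac: $168,000; Marisol: $56,000; Zephyr: $56,000; Tamsin: $56,000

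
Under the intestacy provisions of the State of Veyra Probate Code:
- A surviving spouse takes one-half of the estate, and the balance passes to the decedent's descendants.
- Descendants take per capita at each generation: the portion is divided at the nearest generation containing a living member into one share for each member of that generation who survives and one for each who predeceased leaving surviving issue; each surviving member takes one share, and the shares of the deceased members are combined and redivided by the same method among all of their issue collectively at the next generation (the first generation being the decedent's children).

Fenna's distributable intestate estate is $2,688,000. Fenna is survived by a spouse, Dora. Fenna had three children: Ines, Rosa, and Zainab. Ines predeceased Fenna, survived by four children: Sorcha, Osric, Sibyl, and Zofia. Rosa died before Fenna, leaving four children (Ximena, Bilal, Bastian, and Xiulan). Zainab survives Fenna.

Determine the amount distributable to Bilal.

Dora takes one-half of $2,688,000 = $1,344,000. The remaining $1,344,000 passes to the descendants.
The descendants' portion ($1,344,000) is divided at the children's generation into 3 shares of $448,000. Zainab takes $448,000. The 2 shares of the deceased (Ines and Rosa) are combined into a pool of $896,000.
That pool ($896,000) is divided at the grandchildren's generation equally among Sorcha, Osric, Sibyl, Zofia, Ximena, Bilal, Bastian, and Xiulan: $112,000 each.

Bilal receives $112,000.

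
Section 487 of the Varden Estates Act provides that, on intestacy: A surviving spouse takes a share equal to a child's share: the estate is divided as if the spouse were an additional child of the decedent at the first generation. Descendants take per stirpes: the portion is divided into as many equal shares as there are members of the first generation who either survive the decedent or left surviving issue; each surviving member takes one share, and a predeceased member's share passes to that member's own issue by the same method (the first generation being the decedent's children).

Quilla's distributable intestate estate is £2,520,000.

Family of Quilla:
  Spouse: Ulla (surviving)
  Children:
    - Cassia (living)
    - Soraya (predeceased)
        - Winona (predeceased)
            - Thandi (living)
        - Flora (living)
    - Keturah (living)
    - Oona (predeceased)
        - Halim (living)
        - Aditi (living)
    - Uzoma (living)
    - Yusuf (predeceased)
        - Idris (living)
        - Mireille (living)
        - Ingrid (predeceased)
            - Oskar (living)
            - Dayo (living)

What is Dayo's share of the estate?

Dayo receives £60,000.

The spouse counts as an additional share at the children's level, so there are 7 primary shares of £360,000. Ulla takes one such share (£360,000).
The children's combined portion (£2,160,000) is divided into 6 shares of £360,000: Cassia, Keturah, and Uzoma each take £360,000; Soraya's £360,000 share passes to Soraya's issue; Oona's £360,000 share passes to Oona's issue; Yusuf's £360,000 share passes to Yusuf's issue.
Soraya's share (£360,000) is divided into 2 shares of £180,000: Flora takes £180,000; Winona's £180,000 share passes to Winona's issue.
Winona's share (£180,000) passes entirely to Thandi.
Oona's share (£360,000) is divided into 2 shares of £180,000: Halim and Aditi each take £180,000.
Yusuf's share (£360,000) is divided into 3 shares of £120,000: Idris and Mireille each take £120,000; Ingrid's £120,000 share passes to Ingrid's issue.
Ingrid's share (£120,000) is divided into 2 shares of £60,000: Oskar and Dayo each take £60,000.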